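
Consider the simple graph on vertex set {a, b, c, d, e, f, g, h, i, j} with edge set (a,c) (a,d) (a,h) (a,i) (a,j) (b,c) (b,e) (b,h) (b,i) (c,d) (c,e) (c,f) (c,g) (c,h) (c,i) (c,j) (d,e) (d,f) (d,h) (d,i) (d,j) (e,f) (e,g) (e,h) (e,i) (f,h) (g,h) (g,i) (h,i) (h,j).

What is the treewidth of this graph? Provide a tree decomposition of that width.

Treewidth 4.
Bags: B1 = {c, d, e, h, i}  B2 = {b, c, e, h, i}  B3 = {c, d, e, f, h}  B4 = {a, c, d, h, i}  B5 = {c, e, g, h, i}  B6 = {a, c, d, h, j}
Tree: B1–B2, B1–B3, B1–B4, B1–B5, B4–B6

Each bag holds 5 vertices, so the decomposition has width 4, which upper-bounds the treewidth. On the other hand G contains the 5-clique {a, c, d, h, j}. A clique must lie in a single bag of any decomposition, so no decomposition can have width below 4. Therefore the treewidth is 4.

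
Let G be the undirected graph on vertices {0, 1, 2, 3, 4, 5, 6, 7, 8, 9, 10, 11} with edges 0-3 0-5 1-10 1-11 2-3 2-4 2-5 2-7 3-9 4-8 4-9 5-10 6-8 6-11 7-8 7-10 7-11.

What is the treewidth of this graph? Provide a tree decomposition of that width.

Treewidth 3.
One optimal decomposition is:
Bags: B1 = {1, 6, 8, 11}  B2 = {1, 7, 8, 11}  B3 = {1, 7, 8, 10}  B4 = {4, 7, 8, 10}  B5 = {2, 4, 7, 10}  B6 = {2, 4, 5, 10}  B7 = {2, 4, 5, 9}  B8 = {2, 3, 5, 9}  B9 = {0, 3, 5, 9}
Tree: B1–B2, B2–B3, B3–B4, B4–B5, B5–B6, B6–B7, B7–B8, B8–B9

Each bag holds 4 vertices, so the decomposition has width 3, which upper-bounds the treewidth. For the lower bound: the 4 vertex sets {1,6,11}, {8}, {7}, {2,4,5,10} are disjoint, each induces a connected subgraph, and every pair is joined by at least one edge of G. Contracting each set to a single vertex therefore yields K_{4} as a minor, and since treewidth is minor-monotone, tw(G) ≥ tw(K_{4}) = 3. Therefore the treewidth is 3.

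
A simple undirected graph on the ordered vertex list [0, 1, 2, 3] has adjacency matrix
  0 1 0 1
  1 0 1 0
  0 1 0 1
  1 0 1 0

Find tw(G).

A width-2 tree decomposition is:
Bags: B1 = {1, 2, 3}  B2 = {0, 1, 3}
Tree: B1–B2
The largest bag has 3 vertices, giving width 2; this decomposition certifies tw(G) ≤ 2. Since 1–2–3–0–1 is a cycle in G, G is not acyclic. Forests are exactly the graphs of treewidth ≤ 1, so tw(G) ≥ 2. Hence tw(G) = 2 exactly.

2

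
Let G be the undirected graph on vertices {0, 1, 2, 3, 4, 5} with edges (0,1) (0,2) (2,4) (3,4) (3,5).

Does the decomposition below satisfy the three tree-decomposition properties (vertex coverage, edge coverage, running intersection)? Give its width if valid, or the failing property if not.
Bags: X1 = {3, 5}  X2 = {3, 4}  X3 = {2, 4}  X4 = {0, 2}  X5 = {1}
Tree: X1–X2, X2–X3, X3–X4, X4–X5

A tree decomposition must satisfy three properties: every vertex lies in some bag; for every edge, both endpoints lie together in some bag; and for every vertex, the bags containing it form a connected subtree. Here edge (0,1) lies in no bag, so the decomposition is invalid.

No — edge (0,1) lies in no bag.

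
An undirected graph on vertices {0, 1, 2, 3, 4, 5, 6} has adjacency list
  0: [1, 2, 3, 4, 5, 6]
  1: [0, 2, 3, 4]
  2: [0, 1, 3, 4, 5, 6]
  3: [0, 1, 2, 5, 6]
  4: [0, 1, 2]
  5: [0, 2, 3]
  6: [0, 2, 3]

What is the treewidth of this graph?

A width-3 tree decomposition is:
Bags: B1 = {0, 1, 2, 3}  B2 = {0, 1, 2, 4}  B3 = {0, 2, 3, 6}  B4 = {0, 2, 3, 5}
Tree: B1–B2, B1–B3, B3–B4
Every bag has size at most 4, so the width is 4 − 1 = 3 and tw(G) ≤ 3. For the lower bound, the 4 vertices {0, 1, 2, 3} are pairwise adjacent, and any tree decomposition puts a clique entirely inside one bag — forcing width ≥ 3. Hence tw(G) = 3 exactly.

3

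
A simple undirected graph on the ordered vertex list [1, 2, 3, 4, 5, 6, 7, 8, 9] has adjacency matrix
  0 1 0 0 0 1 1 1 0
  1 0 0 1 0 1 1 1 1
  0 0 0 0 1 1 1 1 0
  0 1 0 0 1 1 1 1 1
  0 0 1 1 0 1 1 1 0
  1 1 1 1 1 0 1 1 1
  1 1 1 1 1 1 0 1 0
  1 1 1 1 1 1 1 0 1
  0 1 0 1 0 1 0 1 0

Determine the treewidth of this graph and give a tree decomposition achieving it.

Treewidth 4.
Bags: B1 = {2, 4, 6, 8, 9}  B2 = {2, 4, 6, 7, 8}  B3 = {1, 2, 6, 7, 8}  B4 = {4, 5, 6, 7, 8}  B5 = {3, 5, 6, 7, 8}
Tree: B1–B2, B2–B3, B2–B4, B4–B5

Each bag holds 5 vertices, so the decomposition has width 4, which upper-bounds the treewidth. Conversely, {2, 4, 6, 8, 9} is a clique of size 5, and the vertices of any clique must share a bag in every tree decomposition; so some bag has ≥ 5 vertices and tw(G) ≥ 4. Therefore the treewidth is 4.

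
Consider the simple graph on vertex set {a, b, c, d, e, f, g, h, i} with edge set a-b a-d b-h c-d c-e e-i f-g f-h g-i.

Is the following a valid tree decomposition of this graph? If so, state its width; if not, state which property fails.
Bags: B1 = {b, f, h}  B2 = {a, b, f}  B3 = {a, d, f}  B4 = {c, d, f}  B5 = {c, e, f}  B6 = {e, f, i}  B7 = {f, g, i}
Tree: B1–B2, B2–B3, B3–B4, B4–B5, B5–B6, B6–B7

Yes; width 2.

Vertex coverage: the bags together contain {a, b, c, d, e, f, g, h, i}, the full vertex set. Edge coverage: each edge of G has both endpoints in at least one bag. Running intersection: for every vertex, the bags containing it form a connected subtree. All three properties hold, so this is a valid tree decomposition of width max|bag| − 1 = 2, and hence tw(G) ≤ 2.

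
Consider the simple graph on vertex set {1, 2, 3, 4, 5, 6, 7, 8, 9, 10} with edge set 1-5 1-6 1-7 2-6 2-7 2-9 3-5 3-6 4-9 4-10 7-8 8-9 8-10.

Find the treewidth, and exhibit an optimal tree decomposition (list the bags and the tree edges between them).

The largest bag has 3 vertices, giving width 2; this decomposition certifies tw(G) ≤ 2. The edges 10–4–9–8–10 form a cycle, so G is not a tree and its treewidth is at least 2. Therefore the treewidth is 2.

Treewidth 2.
One such decomposition:
Bags: B1 = {4, 8, 10}  B2 = {4, 8, 9}  B3 = {7, 8, 9}  B4 = {2, 7, 9}  B5 = {1, 2, 7}  B6 = {1, 2, 6}  B7 = {1, 5, 6}  B8 = {3, 5, 6}
Tree: B1–B2, B2–B3, B3–B4, B4–B5, B5–B6, B6–B7, B7–B8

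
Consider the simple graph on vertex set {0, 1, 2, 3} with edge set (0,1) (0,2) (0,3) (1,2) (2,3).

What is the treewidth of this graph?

2

A width-2 tree decomposition is:
Bags: B1 = {0, 1, 2}  B2 = {0, 2, 3}
Tree: B1–B2
Each bag holds 3 vertices, so the decomposition has width 2, which upper-bounds the treewidth. Conversely, {0, 1, 2} is a clique of size 3, and the vertices of any clique must share a bag in every tree decomposition; so some bag has ≥ 3 vertices and tw(G) ≥ 2. Therefore the treewidth is 2.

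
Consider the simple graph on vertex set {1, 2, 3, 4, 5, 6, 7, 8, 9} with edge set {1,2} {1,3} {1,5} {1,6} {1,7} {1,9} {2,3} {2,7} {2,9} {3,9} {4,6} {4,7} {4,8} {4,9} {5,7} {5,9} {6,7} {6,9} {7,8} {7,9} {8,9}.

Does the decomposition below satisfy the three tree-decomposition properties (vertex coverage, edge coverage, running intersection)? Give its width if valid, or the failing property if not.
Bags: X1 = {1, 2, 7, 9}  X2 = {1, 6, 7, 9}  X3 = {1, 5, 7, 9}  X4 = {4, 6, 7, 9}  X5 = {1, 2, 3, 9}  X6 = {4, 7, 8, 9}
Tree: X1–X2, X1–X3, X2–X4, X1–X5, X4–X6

Vertex coverage: the bags together contain {1, 2, 3, 4, 5, 6, 7, 8, 9}, the full vertex set. Edge coverage: each edge of G has both endpoints in at least one bag. Running intersection: for every vertex, the bags containing it form a connected subtree. All three properties hold, so this is a valid tree decomposition of width max|bag| − 1 = 3, and hence tw(G) ≤ 3.

Yes; width 3.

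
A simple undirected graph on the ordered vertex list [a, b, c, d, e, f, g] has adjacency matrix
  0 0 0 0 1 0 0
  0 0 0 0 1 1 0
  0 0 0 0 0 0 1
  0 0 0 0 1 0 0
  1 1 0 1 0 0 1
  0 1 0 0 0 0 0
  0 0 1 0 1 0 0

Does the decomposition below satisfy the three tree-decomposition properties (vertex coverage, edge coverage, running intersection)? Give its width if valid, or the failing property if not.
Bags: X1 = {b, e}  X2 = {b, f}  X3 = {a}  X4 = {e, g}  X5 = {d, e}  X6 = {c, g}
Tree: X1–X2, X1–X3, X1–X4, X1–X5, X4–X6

A tree decomposition must satisfy three properties: every vertex lies in some bag; for every edge, both endpoints lie together in some bag; and for every vertex, the bags containing it form a connected subtree. Here edge (e,a) lies in no bag, so the decomposition is invalid.

No — edge (e,a) lies in no bag.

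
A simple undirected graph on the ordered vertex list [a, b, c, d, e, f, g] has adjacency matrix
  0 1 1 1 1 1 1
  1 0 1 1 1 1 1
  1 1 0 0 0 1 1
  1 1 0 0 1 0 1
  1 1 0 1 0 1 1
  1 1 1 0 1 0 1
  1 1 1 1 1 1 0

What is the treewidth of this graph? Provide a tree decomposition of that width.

Treewidth 4.
Bags: B1 = {a, b, e, f, g}  B2 = {a, b, c, f, g}  B3 = {a, b, d, e, g}
Tree: B1–B2, B1–B3

Each bag holds 5 vertices, so the decomposition has width 4, which upper-bounds the treewidth. On the other hand G contains the 5-clique {a, b, d, e, g}. A clique must lie in a single bag of any decomposition, so no decomposition can have width below 4. Hence tw(G) = 4 exactly.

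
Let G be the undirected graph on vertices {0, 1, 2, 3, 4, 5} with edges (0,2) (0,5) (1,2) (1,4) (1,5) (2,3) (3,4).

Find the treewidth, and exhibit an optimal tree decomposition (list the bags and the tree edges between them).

Treewidth 2.
One such decomposition:
Bags: B1 = {0, 1, 5}  B2 = {0, 1, 2}  B3 = {1, 2, 4}  B4 = {2, 3, 4}
Tree: B1–B2, B2–B3, B3–B4

Every bag has size at most 3, so the width is 3 − 1 = 2 and tw(G) ≤ 2. For the lower bound, G contains the cycle 5–0–2–1–5, so G is not a forest; only forests have treewidth ≤ 1, hence tw(G) ≥ 2. The upper and lower bounds meet at 2, so that is the treewidth.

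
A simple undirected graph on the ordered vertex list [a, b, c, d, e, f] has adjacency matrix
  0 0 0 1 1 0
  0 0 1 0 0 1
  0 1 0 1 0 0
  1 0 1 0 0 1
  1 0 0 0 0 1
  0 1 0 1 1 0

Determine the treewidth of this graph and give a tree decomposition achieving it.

The largest bag has 3 vertices, giving width 2; this decomposition certifies tw(G) ≤ 2. Since b–c–d–f–b is a cycle in G, G is not acyclic. Forests are exactly the graphs of treewidth ≤ 1, so tw(G) ≥ 2. Therefore the treewidth is 2.

Treewidth 2.
Bags: B1 = {b, c, f}  B2 = {c, d, f}  B3 = {d, e, f}  B4 = {a, d, e}
Tree: B1–B2, B2–B3, B3–B4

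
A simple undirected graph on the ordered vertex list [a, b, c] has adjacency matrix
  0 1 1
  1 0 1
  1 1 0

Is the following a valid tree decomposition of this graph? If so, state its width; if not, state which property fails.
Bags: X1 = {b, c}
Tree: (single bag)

No — vertex a appears in no bag.

A tree decomposition must satisfy three properties: every vertex lies in some bag; for every edge, both endpoints lie together in some bag; and for every vertex, the bags containing it form a connected subtree. Here vertex a appears in no bag, so the decomposition is invalid.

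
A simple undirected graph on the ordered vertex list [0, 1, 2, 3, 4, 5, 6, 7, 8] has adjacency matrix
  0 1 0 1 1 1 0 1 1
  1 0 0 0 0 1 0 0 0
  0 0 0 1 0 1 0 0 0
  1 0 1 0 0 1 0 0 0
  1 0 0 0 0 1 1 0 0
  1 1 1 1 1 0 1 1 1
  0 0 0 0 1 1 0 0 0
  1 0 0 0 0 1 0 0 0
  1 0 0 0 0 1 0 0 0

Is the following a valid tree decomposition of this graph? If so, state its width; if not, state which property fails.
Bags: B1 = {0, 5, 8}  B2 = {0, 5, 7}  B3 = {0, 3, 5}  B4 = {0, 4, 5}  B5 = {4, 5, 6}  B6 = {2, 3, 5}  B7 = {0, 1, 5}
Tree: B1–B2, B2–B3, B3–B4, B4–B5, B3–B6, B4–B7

Yes; width 2.

Vertex coverage: the bags together contain {0, 1, 2, 3, 4, 5, 6, 7, 8}, the full vertex set. Edge coverage: each edge of G has both endpoints in at least one bag. Running intersection: for every vertex, the bags containing it form a connected subtree. All three properties hold, so this is a valid tree decomposition of width max|bag| − 1 = 2, and hence tw(G) ≤ 2.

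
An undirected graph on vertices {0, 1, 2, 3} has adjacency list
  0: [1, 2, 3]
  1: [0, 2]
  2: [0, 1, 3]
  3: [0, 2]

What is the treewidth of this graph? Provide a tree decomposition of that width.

The largest bag has 3 vertices, giving width 2; this decomposition certifies tw(G) ≤ 2. Conversely, {0, 1, 2} is a clique of size 3, and the vertices of any clique must share a bag in every tree decomposition; so some bag has ≥ 3 vertices and tw(G) ≥ 2. Therefore the treewidth is 2.

Treewidth 2.
One such decomposition:
Bags: B1 = {0, 1, 2}  B2 = {0, 2, 3}
Tree: B1–B2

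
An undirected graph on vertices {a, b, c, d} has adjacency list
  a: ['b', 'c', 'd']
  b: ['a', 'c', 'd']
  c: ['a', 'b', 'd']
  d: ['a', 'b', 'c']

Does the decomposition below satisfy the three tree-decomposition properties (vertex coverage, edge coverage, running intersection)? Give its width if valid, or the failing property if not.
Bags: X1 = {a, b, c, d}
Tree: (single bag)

Yes; width 3.

Checking the three conditions: (i) the bags cover all of {a, b, c, d}; (ii) for each edge, some bag contains both endpoints; (iii) the bags containing any fixed vertex form a subtree. All hold, so the decomposition is valid with width 4 − 1 = 3.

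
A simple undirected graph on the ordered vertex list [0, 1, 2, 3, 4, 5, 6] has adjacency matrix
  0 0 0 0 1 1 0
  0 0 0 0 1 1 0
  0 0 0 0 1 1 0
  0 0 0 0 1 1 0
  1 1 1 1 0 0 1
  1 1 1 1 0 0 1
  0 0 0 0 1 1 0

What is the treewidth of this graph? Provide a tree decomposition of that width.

Treewidth 2.
One optimal decomposition is:
Bags: B1 = {3, 4, 5}  B2 = {1, 4, 5}  B3 = {2, 4, 5}  B4 = {0, 4, 5}  B5 = {4, 5, 6}
Tree: B1–B2, B2–B3, B3–B4, B4–B5

Each bag holds 3 vertices, so the decomposition has width 2, which upper-bounds the treewidth. The edges 5–3–4–1–5 form a cycle, so G is not a tree and its treewidth is at least 2. The upper and lower bounds meet at 2, so that is the treewidth.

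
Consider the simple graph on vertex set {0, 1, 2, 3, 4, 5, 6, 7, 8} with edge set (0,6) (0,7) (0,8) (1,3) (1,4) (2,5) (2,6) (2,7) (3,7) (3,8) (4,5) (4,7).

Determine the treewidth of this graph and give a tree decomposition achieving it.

Treewidth 3.
One optimal decomposition is:
Bags: B1 = {1, 2, 4, 5}  B2 = {1, 2, 4, 7}  B3 = {1, 2, 3, 7}  B4 = {2, 3, 6, 7}  B5 = {0, 3, 6, 7}  B6 = {0, 3, 6, 8}
Tree: B1–B2, B2–B3, B3–B4, B4–B5, B5–B6

Every bag has size at most 4, so the width is 4 − 1 = 3 and tw(G) ≤ 3. For the lower bound: the 4 vertex sets {1,4,5}, {2}, {7}, {0,3,6,8} are disjoint, each induces a connected subgraph, and every pair is joined by at least one edge of G. Contracting each set to a single vertex therefore yields K_{4} as a minor, and since treewidth is minor-monotone, tw(G) ≥ tw(K_{4}) = 3. Therefore the treewidth is 3.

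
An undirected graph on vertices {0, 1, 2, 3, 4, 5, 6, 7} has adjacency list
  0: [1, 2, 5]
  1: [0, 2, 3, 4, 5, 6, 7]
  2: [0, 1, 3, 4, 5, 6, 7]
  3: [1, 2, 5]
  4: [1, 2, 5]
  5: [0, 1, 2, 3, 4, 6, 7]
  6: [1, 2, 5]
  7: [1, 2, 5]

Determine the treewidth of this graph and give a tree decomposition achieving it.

Every bag has size at most 4, so the width is 4 − 1 = 3 and tw(G) ≤ 3. Conversely, {0, 1, 2, 5} is a clique of size 4, and the vertices of any clique must share a bag in every tree decomposition; so some bag has ≥ 4 vertices and tw(G) ≥ 3. Hence tw(G) = 3 exactly.

Treewidth 3.
One optimal decomposition is:
Bags: B1 = {1, 2, 5, 6}  B2 = {1, 2, 3, 5}  B3 = {0, 1, 2, 5}  B4 = {1, 2, 5, 7}  B5 = {1, 2, 4, 5}
Tree: B1–B2, B1–B3, B2–B4, B1–B5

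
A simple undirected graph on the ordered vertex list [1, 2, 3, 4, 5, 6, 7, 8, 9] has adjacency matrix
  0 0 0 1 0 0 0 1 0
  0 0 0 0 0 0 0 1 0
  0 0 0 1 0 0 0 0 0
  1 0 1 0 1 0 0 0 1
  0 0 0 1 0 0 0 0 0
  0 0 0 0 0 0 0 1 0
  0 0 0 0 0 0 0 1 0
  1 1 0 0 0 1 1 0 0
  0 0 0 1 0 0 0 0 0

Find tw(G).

A width-1 tree decomposition is:
Bags: B1 = {1, 8}  B2 = {1, 4}  B3 = {3, 4}  B4 = {4, 5}  B5 = {7, 8}  B6 = {6, 8}  B7 = {4, 9}  B8 = {2, 8}
Tree: B1–B2, B2–B3, B3–B4, B1–B5, B5–B6, B4–B7, B1–B8
Every bag has size at most 2, so the width is 2 − 1 = 1 and tw(G) ≤ 1. Any graph with an edge has treewidth ≥ 1, and G has the edge 1–8. The upper and lower bounds meet at 1, so that is the treewidth.

1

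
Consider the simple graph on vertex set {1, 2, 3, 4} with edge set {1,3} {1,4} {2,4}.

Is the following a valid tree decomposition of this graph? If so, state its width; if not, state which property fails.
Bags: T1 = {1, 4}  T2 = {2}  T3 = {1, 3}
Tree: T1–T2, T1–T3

A tree decomposition must satisfy three properties: every vertex lies in some bag; for every edge, both endpoints lie together in some bag; and for every vertex, the bags containing it form a connected subtree. Here edge (4,2) lies in no bag, so the decomposition is invalid.

No — edge (4,2) lies in no bag.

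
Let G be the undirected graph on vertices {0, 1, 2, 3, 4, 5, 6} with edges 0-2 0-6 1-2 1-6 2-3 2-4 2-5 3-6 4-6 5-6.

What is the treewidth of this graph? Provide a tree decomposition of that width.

The largest bag has 3 vertices, giving width 2; this decomposition certifies tw(G) ≤ 2. The edges 6–3–2–1–6 form a cycle, so G is not a tree and its treewidth is at least 2. Hence tw(G) = 2 exactly.

Treewidth 2.
Bags: B1 = {2, 3, 6}  B2 = {1, 2, 6}  B3 = {2, 5, 6}  B4 = {0, 2, 6}  B5 = {2, 4, 6}
Tree: B1–B2, B2–B3, B3–B4, B4–B5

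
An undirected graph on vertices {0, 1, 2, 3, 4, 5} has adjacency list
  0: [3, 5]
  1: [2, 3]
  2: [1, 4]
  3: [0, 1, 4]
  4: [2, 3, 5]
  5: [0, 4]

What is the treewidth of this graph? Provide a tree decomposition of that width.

Treewidth 2.
Bags: B1 = {0, 3, 5}  B2 = {3, 4, 5}  B3 = {1, 3, 4}  B4 = {1, 2, 4}
Tree: B1–B2, B2–B3, B3–B4

The largest bag has 3 vertices, giving width 2; this decomposition certifies tw(G) ≤ 2. The edges 0–5–4–3–0 form a cycle, so G is not a tree and its treewidth is at least 2. The upper and lower bounds meet at 2, so that is the treewidth.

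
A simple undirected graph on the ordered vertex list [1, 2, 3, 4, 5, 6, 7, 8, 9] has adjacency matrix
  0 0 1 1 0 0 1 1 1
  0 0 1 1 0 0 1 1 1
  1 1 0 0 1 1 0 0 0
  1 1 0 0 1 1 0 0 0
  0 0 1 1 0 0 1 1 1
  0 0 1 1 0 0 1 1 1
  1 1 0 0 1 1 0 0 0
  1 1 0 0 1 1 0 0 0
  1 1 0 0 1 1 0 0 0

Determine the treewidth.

4

A width-4 tree decomposition is:
Bags: B1 = {1, 2, 4, 5, 6}  B2 = {1, 2, 5, 6, 8}  B3 = {1, 2, 3, 5, 6}  B4 = {1, 2, 5, 6, 7}  B5 = {1, 2, 5, 6, 9}
Tree: B1–B2, B2–B3, B3–B4, B4–B5
The largest bag has 5 vertices, giving width 4; this decomposition certifies tw(G) ≤ 4. For the lower bound: the 5 vertex sets {4,5}, {2,8}, {1,3}, {6}, {7} are disjoint, each induces a connected subgraph, and every pair is joined by at least one edge of G. Contracting each set to a single vertex therefore yields K_{5} as a minor, and since treewidth is minor-monotone, tw(G) ≥ tw(K_{5}) = 4. Hence tw(G) = 4 exactly.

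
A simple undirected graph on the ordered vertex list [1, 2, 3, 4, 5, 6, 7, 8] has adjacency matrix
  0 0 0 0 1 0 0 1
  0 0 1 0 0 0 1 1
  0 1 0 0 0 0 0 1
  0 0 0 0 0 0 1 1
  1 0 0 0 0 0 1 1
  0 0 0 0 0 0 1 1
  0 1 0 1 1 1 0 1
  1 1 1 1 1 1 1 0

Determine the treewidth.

A width-2 tree decomposition is:
Bags: B1 = {5, 7, 8}  B2 = {2, 7, 8}  B3 = {4, 7, 8}  B4 = {6, 7, 8}  B5 = {2, 3, 8}  B6 = {1, 5, 8}
Tree: B1–B2, B1–B3, B2–B4, B2–B5, B1–B6
The largest bag has 3 vertices, giving width 2; this decomposition certifies tw(G) ≤ 2. For the lower bound, the 3 vertices {1, 5, 8} are pairwise adjacent, and any tree decomposition puts a clique entirely inside one bag — forcing width ≥ 2. The upper and lower bounds meet at 2, so that is the treewidth.

2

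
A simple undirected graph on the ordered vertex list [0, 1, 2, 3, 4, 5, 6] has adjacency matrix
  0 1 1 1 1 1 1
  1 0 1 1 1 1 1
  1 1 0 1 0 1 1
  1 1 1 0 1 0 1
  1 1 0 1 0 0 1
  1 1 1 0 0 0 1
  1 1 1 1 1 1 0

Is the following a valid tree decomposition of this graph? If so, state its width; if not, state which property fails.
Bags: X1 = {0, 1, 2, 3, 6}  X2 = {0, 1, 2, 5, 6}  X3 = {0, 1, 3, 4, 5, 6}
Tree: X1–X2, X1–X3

No — bags containing vertex 5 are not connected in the tree.

A tree decomposition must satisfy three properties: every vertex lies in some bag; for every edge, both endpoints lie together in some bag; and for every vertex, the bags containing it form a connected subtree. Here bags containing vertex 5 are not connected in the tree, so the decomposition is invalid.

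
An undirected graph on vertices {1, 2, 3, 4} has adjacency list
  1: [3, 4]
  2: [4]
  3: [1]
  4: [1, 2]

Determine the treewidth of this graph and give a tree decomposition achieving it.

Treewidth 1.
One such decomposition:
Bags: B1 = {1, 3}  B2 = {1, 4}  B3 = {2, 4}
Tree: B1–B2, B2–B3

The largest bag has 2 vertices, giving width 1; this decomposition certifies tw(G) ≤ 1. G has an edge, so its treewidth is at least 1. Hence tw(G) = 1 exactly.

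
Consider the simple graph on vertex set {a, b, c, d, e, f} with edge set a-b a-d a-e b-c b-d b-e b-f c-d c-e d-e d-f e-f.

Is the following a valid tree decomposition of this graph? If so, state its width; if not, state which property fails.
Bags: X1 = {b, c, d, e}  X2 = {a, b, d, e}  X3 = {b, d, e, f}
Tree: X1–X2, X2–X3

Yes; width 3.

Vertex coverage: the bags together contain {a, b, c, d, e, f}, the full vertex set. Edge coverage: each edge of G has both endpoints in at least one bag. Running intersection: for every vertex, the bags containing it form a connected subtree. All three properties hold, so this is a valid tree decomposition of width max|bag| − 1 = 3, and hence tw(G) ≤ 3.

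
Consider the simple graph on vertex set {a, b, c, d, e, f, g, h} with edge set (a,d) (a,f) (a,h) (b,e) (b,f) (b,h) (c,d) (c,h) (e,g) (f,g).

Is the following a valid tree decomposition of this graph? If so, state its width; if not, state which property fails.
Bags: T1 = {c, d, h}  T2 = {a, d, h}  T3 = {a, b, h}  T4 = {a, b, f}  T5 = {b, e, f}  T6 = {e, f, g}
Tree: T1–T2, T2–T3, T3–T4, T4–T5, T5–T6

Yes; width 2.

Every vertex of G appears in some bag (union = {a, b, c, d, e, f, g, h}); every edge is covered by a bag; and for each vertex v the set of bags containing v is connected in the bag tree. The decomposition is therefore valid. The largest bag has 3 vertices, so the width is 2.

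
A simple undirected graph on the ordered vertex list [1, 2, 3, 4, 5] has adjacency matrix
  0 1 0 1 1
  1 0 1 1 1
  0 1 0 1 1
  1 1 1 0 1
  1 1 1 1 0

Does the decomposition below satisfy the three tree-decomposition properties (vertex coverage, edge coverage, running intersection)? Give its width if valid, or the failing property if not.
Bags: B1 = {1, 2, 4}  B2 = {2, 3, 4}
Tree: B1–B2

A tree decomposition must satisfy three properties: every vertex lies in some bag; for every edge, both endpoints lie together in some bag; and for every vertex, the bags containing it form a connected subtree. Here vertex 5 appears in no bag, so the decomposition is invalid.

No — vertex 5 appears in no bag.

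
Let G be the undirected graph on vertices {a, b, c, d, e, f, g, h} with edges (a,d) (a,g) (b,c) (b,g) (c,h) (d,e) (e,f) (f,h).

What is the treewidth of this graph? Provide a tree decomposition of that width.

Each bag holds 3 vertices, so the decomposition has width 2, which upper-bounds the treewidth. Since c–h–f–e–d–a–g–b–c is a cycle in G, G is not acyclic. Forests are exactly the graphs of treewidth ≤ 1, so tw(G) ≥ 2. Combining the bounds, tw(G) = 2.

Treewidth 2.
Bags: B1 = {c, f, h}  B2 = {c, e, f}  B3 = {c, d, e}  B4 = {a, c, d}  B5 = {a, c, g}  B6 = {b, c, g}
Tree: B1–B2, B2–B3, B3–B4, B4–B5, B5–B6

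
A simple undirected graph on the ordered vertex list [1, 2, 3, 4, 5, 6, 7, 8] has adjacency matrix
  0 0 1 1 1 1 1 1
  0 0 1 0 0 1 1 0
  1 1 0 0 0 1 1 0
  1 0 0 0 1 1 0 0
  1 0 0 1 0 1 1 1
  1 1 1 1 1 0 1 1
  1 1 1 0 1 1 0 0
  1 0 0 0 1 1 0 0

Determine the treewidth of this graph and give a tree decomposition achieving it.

Treewidth 3.
Bags: B1 = {1, 5, 6, 7}  B2 = {1, 5, 6, 8}  B3 = {1, 4, 5, 6}  B4 = {1, 3, 6, 7}  B5 = {2, 3, 6, 7}
Tree: B1–B2, B1–B3, B1–B4, B4–B5

Each bag holds 4 vertices, so the decomposition has width 3, which upper-bounds the treewidth. Conversely, {1, 3, 6, 7} is a clique of size 4, and the vertices of any clique must share a bag in every tree decomposition; so some bag has ≥ 4 vertices and tw(G) ≥ 3. Hence tw(G) = 3 exactly.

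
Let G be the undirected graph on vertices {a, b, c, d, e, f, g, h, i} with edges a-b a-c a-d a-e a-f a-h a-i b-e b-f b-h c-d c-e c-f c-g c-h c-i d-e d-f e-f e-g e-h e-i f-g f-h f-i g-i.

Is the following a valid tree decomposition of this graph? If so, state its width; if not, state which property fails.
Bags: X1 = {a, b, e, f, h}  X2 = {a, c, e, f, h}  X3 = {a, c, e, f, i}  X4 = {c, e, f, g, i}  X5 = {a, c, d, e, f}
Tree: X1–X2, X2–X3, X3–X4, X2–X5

Checking the three conditions: (i) the bags cover all of {a, b, c, d, e, f, g, h, i}; (ii) for each edge, some bag contains both endpoints; (iii) the bags containing any fixed vertex form a subtree. All hold, so the decomposition is valid with width 5 − 1 = 4.

Yes; width 4.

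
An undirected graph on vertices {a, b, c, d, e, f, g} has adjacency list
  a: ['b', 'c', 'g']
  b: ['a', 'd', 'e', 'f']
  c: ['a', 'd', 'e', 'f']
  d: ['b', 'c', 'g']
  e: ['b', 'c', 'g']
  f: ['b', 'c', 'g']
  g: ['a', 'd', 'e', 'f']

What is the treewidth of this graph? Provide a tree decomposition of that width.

Each bag holds 4 vertices, so the decomposition has width 3, which upper-bounds the treewidth. For the lower bound: the 4 vertex sets {a,c}, {b,f}, {g}, {e} are disjoint, each induces a connected subgraph, and every pair is joined by at least one edge of G. Contracting each set to a single vertex therefore yields K_{4} as a minor, and since treewidth is minor-monotone, tw(G) ≥ tw(K_{4}) = 3. The upper and lower bounds meet at 3, so that is the treewidth.

Treewidth 3.
Bags: B1 = {a, b, c, g}  B2 = {b, c, f, g}  B3 = {b, c, e, g}  B4 = {b, c, d, g}
Tree: B1–B2, B2–B3, B3–B4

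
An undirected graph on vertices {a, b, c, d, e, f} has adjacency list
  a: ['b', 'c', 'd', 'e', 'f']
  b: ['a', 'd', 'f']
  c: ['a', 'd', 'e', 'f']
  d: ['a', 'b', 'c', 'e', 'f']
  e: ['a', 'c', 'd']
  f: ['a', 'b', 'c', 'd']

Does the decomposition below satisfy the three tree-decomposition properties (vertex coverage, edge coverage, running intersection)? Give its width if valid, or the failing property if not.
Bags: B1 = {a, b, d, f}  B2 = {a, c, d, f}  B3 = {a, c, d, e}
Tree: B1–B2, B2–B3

Vertex coverage: the bags together contain {a, b, c, d, e, f}, the full vertex set. Edge coverage: each edge of G has both endpoints in at least one bag. Running intersection: for every vertex, the bags containing it form a connected subtree. All three properties hold, so this is a valid tree decomposition of width max|bag| − 1 = 3, and hence tw(G) ≤ 3.

Yes; width 3.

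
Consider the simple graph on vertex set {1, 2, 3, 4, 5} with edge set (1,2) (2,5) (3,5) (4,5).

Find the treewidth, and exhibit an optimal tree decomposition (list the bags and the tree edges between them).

Each bag holds 2 vertices, so the decomposition has width 1, which upper-bounds the treewidth. G has an edge, so its treewidth is at least 1. Combining the bounds, tw(G) = 1.

Treewidth 1.
One optimal decomposition is:
Bags: B1 = {3, 5}  B2 = {2, 5}  B3 = {1, 2}  B4 = {4, 5}
Tree: B1–B2, B2–B3, B1–B4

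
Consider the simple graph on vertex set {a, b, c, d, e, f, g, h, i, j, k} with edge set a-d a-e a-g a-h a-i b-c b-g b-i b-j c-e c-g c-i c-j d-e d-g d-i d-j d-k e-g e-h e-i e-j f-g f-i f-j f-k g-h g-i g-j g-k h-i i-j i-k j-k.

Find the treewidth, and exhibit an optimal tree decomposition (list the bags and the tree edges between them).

Treewidth 4.
One optimal decomposition is:
Bags: B1 = {d, g, i, j, k}  B2 = {d, e, g, i, j}  B3 = {a, d, e, g, i}  B4 = {c, e, g, i, j}  B5 = {f, g, i, j, k}  B6 = {b, c, g, i, j}  B7 = {a, e, g, h, i}
Tree: B1–B2, B2–B3, B2–B4, B1–B5, B4–B6, B3–B7

Each bag holds 5 vertices, so the decomposition has width 4, which upper-bounds the treewidth. On the other hand G contains the 5-clique {d, e, g, i, j}. A clique must lie in a single bag of any decomposition, so no decomposition can have width below 4. The upper and lower bounds meet at 4, so that is the treewidth.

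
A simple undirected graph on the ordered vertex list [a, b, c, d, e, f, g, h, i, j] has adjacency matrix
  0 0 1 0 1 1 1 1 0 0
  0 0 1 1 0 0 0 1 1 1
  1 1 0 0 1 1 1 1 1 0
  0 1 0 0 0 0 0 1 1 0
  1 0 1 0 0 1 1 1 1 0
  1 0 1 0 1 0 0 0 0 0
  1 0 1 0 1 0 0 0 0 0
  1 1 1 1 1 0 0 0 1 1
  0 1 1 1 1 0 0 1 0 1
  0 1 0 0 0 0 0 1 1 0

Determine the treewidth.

3

A width-3 tree decomposition is:
Bags: B1 = {a, c, e, h}  B2 = {c, e, h, i}  B3 = {b, c, h, i}  B4 = {a, c, e, g}  B5 = {b, h, i, j}  B6 = {b, d, h, i}  B7 = {a, c, e, f}
Tree: B1–B2, B2–B3, B1–B4, B3–B5, B3–B6, B4–B7
Each bag holds 4 vertices, so the decomposition has width 3, which upper-bounds the treewidth. On the other hand G contains the 4-clique {a, c, e, g}. A clique must lie in a single bag of any decomposition, so no decomposition can have width below 3. Hence tw(G) = 3 exactly.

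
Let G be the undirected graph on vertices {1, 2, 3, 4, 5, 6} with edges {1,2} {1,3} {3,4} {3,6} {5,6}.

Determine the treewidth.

A width-1 tree decomposition is:
Bags: B1 = {1, 3}  B2 = {1, 2}  B3 = {3, 4}  B4 = {3, 6}  B5 = {5, 6}
Tree: B1–B2, B1–B3, B3–B4, B4–B5
The largest bag has 2 vertices, giving width 1; this decomposition certifies tw(G) ≤ 1. Any graph with an edge has treewidth ≥ 1, and G has the edge 1–3. Therefore the treewidth is 1.

1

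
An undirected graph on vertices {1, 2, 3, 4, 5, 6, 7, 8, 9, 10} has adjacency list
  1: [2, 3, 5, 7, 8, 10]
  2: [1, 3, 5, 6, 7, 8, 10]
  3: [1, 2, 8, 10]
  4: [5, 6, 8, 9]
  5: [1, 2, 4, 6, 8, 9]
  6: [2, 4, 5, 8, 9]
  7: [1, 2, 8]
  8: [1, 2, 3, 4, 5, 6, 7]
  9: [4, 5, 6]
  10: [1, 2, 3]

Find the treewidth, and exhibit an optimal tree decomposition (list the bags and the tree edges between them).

Treewidth 3.
One optimal decomposition is:
Bags: B1 = {1, 2, 3, 8}  B2 = {1, 2, 5, 8}  B3 = {1, 2, 7, 8}  B4 = {2, 5, 6, 8}  B5 = {4, 5, 6, 8}  B6 = {4, 5, 6, 9}  B7 = {1, 2, 3, 10}
Tree: B1–B2, B2–B3, B2–B4, B4–B5, B5–B6, B1–B7

Every bag has size at most 4, so the width is 4 − 1 = 3 and tw(G) ≤ 3. For the lower bound, the 4 vertices {4, 5, 6, 9} are pairwise adjacent, and any tree decomposition puts a clique entirely inside one bag — forcing width ≥ 3. Hence tw(G) = 3 exactly.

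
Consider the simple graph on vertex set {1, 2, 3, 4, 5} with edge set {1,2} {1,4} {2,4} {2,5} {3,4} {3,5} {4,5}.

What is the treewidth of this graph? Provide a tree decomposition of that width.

Treewidth 2.
Bags: B1 = {2, 4, 5}  B2 = {1, 2, 4}  B3 = {3, 4, 5}
Tree: B1–B2, B1–B3

The largest bag has 3 vertices, giving width 2; this decomposition certifies tw(G) ≤ 2. Conversely, {1, 2, 4} is a clique of size 3, and the vertices of any clique must share a bag in every tree decomposition; so some bag has ≥ 3 vertices and tw(G) ≥ 2. Therefore the treewidth is 2.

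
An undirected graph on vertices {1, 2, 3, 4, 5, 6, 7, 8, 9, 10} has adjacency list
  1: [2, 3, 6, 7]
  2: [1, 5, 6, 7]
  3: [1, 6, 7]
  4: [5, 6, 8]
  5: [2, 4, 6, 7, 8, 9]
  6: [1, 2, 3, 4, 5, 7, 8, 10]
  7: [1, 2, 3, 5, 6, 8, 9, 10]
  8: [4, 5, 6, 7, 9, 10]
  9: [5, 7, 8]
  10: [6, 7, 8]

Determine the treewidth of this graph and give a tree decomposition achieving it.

Every bag has size at most 4, so the width is 4 − 1 = 3 and tw(G) ≤ 3. For the lower bound, the 4 vertices {5, 7, 8, 9} are pairwise adjacent, and any tree decomposition puts a clique entirely inside one bag — forcing width ≥ 3. The upper and lower bounds meet at 3, so that is the treewidth.

Treewidth 3.
Bags: B1 = {1, 2, 6, 7}  B2 = {2, 5, 6, 7}  B3 = {5, 6, 7, 8}  B4 = {4, 5, 6, 8}  B5 = {6, 7, 8, 10}  B6 = {5, 7, 8, 9}  B7 = {1, 3, 6, 7}
Tree: B1–B2, B2–B3, B3–B4, B3–B5, B3–B6, B1–B7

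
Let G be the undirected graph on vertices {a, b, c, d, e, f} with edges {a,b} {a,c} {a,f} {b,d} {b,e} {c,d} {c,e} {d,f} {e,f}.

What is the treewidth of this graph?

A width-3 tree decomposition is:
Bags: B1 = {a, b, d, e}  B2 = {a, d, e, f}  B3 = {a, c, d, e}
Tree: B1–B2, B2–B3
Every bag has size at most 4, so the width is 4 − 1 = 3 and tw(G) ≤ 3. For the lower bound: the 4 vertex sets {a,b}, {d,f}, {e}, {c} are disjoint, each induces a connected subgraph, and every pair is joined by at least one edge of G. Contracting each set to a single vertex therefore yields K_{4} as a minor, and since treewidth is minor-monotone, tw(G) ≥ tw(K_{4}) = 3. Hence tw(G) = 3 exactly.

3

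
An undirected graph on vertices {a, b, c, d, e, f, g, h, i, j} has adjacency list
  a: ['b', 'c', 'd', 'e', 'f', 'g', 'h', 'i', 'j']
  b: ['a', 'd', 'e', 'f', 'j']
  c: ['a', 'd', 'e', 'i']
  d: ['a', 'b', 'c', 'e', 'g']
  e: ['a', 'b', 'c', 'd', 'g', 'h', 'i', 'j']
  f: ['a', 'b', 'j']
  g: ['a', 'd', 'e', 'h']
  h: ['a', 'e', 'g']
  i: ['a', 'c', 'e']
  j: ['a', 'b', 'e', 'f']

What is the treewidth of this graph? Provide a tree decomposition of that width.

Every bag has size at most 4, so the width is 4 − 1 = 3 and tw(G) ≤ 3. Conversely, {a, d, e, g} is a clique of size 4, and the vertices of any clique must share a bag in every tree decomposition; so some bag has ≥ 4 vertices and tw(G) ≥ 3. Combining the bounds, tw(G) = 3.

Treewidth 3.
Bags: B1 = {a, b, e, j}  B2 = {a, b, d, e}  B3 = {a, d, e, g}  B4 = {a, e, g, h}  B5 = {a, c, d, e}  B6 = {a, b, f, j}  B7 = {a, c, e, i}
Tree: B1–B2, B2–B3, B3–B4, B2–B5, B1–B6, B5–B7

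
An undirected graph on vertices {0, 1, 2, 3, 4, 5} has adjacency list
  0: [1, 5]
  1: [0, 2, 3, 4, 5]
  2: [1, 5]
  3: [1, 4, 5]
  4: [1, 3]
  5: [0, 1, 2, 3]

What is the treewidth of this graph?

2

A width-2 tree decomposition is:
Bags: B1 = {1, 3, 4}  B2 = {1, 3, 5}  B3 = {0, 1, 5}  B4 = {1, 2, 5}
Tree: B1–B2, B2–B3, B3–B4
The largest bag has 3 vertices, giving width 2; this decomposition certifies tw(G) ≤ 2. For the lower bound, the 3 vertices {1, 3, 4} are pairwise adjacent, and any tree decomposition puts a clique entirely inside one bag — forcing width ≥ 2. Hence tw(G) = 2 exactly.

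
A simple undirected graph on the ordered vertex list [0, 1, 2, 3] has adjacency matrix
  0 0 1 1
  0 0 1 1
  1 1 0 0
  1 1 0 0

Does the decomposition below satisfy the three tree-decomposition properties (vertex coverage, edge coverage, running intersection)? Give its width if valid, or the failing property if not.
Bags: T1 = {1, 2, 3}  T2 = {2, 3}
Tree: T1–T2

A tree decomposition must satisfy three properties: every vertex lies in some bag; for every edge, both endpoints lie together in some bag; and for every vertex, the bags containing it form a connected subtree. Here vertex 0 appears in no bag, so the decomposition is invalid.

No — vertex 0 appears in no bag.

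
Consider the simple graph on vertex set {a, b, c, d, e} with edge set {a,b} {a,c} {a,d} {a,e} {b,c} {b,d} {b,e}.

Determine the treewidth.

2

A width-2 tree decomposition is:
Bags: B1 = {a, b, c}  B2 = {a, b, e}  B3 = {a, b, d}
Tree: B1–B2, B2–B3
Each bag holds 3 vertices, so the decomposition has width 2, which upper-bounds the treewidth. Conversely, {a, b, d} is a clique of size 3, and the vertices of any clique must share a bag in every tree decomposition; so some bag has ≥ 3 vertices and tw(G) ≥ 2. Therefore the treewidth is 2.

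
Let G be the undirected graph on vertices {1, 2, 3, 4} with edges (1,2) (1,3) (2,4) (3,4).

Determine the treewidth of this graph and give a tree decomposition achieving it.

Treewidth 2.
Bags: B1 = {2, 3, 4}  B2 = {1, 2, 3}
Tree: B1–B2

The largest bag has 3 vertices, giving width 2; this decomposition certifies tw(G) ≤ 2. For the lower bound, G contains the cycle 2–4–3–1–2, so G is not a forest; only forests have treewidth ≤ 1, hence tw(G) ≥ 2. Combining the bounds, tw(G) = 2.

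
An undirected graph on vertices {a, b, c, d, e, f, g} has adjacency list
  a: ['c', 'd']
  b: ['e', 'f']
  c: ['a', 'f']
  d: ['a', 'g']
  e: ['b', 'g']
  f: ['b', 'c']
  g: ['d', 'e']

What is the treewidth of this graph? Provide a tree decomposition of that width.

Treewidth 2.
One such decomposition:
Bags: B1 = {a, c, f}  B2 = {a, b, f}  B3 = {a, b, e}  B4 = {a, e, g}  B5 = {a, d, g}
Tree: B1–B2, B2–B3, B3–B4, B4–B5

Each bag holds 3 vertices, so the decomposition has width 2, which upper-bounds the treewidth. Since a–c–f–b–e–g–d–a is a cycle in G, G is not acyclic. Forests are exactly the graphs of treewidth ≤ 1, so tw(G) ≥ 2. Combining the bounds, tw(G) = 2.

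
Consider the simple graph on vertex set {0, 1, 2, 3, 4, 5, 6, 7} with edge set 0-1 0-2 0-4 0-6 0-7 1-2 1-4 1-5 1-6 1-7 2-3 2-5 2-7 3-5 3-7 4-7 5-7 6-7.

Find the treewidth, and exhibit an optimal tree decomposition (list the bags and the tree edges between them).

Treewidth 3.
One optimal decomposition is:
Bags: B1 = {0, 1, 2, 7}  B2 = {0, 1, 6, 7}  B3 = {0, 1, 4, 7}  B4 = {1, 2, 5, 7}  B5 = {2, 3, 5, 7}
Tree: B1–B2, B2–B3, B1–B4, B4–B5

The largest bag has 4 vertices, giving width 3; this decomposition certifies tw(G) ≤ 3. For the lower bound, the 4 vertices {0, 1, 2, 7} are pairwise adjacent, and any tree decomposition puts a clique entirely inside one bag — forcing width ≥ 3. Combining the bounds, tw(G) = 3.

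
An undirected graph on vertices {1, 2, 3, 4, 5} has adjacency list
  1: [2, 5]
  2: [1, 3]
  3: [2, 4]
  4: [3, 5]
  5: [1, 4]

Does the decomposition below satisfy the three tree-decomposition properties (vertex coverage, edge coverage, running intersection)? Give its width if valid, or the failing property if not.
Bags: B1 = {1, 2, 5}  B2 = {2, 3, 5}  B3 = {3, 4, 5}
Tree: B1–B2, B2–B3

Yes; width 2.

Checking the three conditions: (i) the bags cover all of {1, 2, 3, 4, 5}; (ii) for each edge, some bag contains both endpoints; (iii) the bags containing any fixed vertex form a subtree. All hold, so the decomposition is valid with width 3 − 1 = 2.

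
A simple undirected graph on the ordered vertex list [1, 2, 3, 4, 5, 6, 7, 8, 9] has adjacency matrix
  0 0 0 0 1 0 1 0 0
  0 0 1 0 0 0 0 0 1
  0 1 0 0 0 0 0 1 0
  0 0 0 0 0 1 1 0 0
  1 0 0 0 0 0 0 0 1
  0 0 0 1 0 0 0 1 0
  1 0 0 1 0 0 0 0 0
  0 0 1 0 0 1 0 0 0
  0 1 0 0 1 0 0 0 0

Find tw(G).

A width-2 tree decomposition is:
Bags: B1 = {4, 6, 8}  B2 = {4, 7, 8}  B3 = {1, 7, 8}  B4 = {1, 5, 8}  B5 = {5, 8, 9}  B6 = {2, 8, 9}  B7 = {2, 3, 8}
Tree: B1–B2, B2–B3, B3–B4, B4–B5, B5–B6, B6–B7
The largest bag has 3 vertices, giving width 2; this decomposition certifies tw(G) ≤ 2. The edges 8–6–4–7–1–5–9–2–3–8 form a cycle, so G is not a tree and its treewidth is at least 2. The upper and lower bounds meet at 2, so that is the treewidth.

2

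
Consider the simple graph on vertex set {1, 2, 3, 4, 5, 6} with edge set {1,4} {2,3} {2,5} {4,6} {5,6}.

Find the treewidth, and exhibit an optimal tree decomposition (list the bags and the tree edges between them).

Treewidth 1.
One optimal decomposition is:
Bags: B1 = {2, 3}  B2 = {2, 5}  B3 = {5, 6}  B4 = {4, 6}  B5 = {1, 4}
Tree: B1–B2, B2–B3, B3–B4, B4–B5

The largest bag has 2 vertices, giving width 1; this decomposition certifies tw(G) ≤ 1. Any graph with an edge has treewidth ≥ 1, and G has the edge 3–2. Hence tw(G) = 1 exactly.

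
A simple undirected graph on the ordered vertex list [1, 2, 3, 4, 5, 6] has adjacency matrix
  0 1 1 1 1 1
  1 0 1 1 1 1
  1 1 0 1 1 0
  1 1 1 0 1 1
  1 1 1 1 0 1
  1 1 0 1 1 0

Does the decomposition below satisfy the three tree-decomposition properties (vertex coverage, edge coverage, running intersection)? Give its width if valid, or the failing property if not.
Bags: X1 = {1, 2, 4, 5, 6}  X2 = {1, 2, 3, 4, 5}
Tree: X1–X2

Every vertex of G appears in some bag (union = {1, 2, 3, 4, 5, 6}); every edge is covered by a bag; and for each vertex v the set of bags containing v is connected in the bag tree. The decomposition is therefore valid. The largest bag has 5 vertices, so the width is 4.

Yes; width 4.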